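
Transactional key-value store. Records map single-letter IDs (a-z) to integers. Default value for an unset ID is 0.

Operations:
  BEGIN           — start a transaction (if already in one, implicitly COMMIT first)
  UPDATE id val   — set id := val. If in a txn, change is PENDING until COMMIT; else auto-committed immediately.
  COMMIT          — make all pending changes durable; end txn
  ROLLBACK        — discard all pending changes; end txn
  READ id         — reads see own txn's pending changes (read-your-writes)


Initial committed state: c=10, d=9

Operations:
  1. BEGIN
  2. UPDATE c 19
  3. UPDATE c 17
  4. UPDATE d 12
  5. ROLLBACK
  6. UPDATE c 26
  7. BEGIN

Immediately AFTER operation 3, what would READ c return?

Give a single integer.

Initial committed: {c=10, d=9}
Op 1: BEGIN: in_txn=True, pending={}
Op 2: UPDATE c=19 (pending; pending now {c=19})
Op 3: UPDATE c=17 (pending; pending now {c=17})
After op 3: visible(c) = 17 (pending={c=17}, committed={c=10, d=9})

Answer: 17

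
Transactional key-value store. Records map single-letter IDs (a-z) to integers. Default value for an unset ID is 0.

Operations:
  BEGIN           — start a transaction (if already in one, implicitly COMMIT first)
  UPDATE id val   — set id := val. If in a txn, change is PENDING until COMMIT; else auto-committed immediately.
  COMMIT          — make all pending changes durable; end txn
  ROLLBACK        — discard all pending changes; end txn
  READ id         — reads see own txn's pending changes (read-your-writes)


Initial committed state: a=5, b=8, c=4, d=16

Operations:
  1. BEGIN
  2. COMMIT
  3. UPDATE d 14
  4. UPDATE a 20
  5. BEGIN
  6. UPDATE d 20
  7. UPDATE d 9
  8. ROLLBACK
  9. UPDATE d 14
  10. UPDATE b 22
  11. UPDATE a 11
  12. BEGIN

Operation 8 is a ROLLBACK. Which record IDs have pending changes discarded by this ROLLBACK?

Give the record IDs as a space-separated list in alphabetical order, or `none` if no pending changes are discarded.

Initial committed: {a=5, b=8, c=4, d=16}
Op 1: BEGIN: in_txn=True, pending={}
Op 2: COMMIT: merged [] into committed; committed now {a=5, b=8, c=4, d=16}
Op 3: UPDATE d=14 (auto-commit; committed d=14)
Op 4: UPDATE a=20 (auto-commit; committed a=20)
Op 5: BEGIN: in_txn=True, pending={}
Op 6: UPDATE d=20 (pending; pending now {d=20})
Op 7: UPDATE d=9 (pending; pending now {d=9})
Op 8: ROLLBACK: discarded pending ['d']; in_txn=False
Op 9: UPDATE d=14 (auto-commit; committed d=14)
Op 10: UPDATE b=22 (auto-commit; committed b=22)
Op 11: UPDATE a=11 (auto-commit; committed a=11)
Op 12: BEGIN: in_txn=True, pending={}
ROLLBACK at op 8 discards: ['d']

Answer: d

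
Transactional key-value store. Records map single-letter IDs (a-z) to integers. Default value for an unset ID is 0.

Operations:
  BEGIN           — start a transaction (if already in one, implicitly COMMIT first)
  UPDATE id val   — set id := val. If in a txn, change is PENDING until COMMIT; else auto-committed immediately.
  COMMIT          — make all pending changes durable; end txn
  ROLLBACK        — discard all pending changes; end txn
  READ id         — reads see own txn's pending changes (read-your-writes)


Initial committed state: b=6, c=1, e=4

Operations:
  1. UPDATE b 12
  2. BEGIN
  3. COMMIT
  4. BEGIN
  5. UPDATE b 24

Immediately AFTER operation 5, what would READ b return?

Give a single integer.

Initial committed: {b=6, c=1, e=4}
Op 1: UPDATE b=12 (auto-commit; committed b=12)
Op 2: BEGIN: in_txn=True, pending={}
Op 3: COMMIT: merged [] into committed; committed now {b=12, c=1, e=4}
Op 4: BEGIN: in_txn=True, pending={}
Op 5: UPDATE b=24 (pending; pending now {b=24})
After op 5: visible(b) = 24 (pending={b=24}, committed={b=12, c=1, e=4})

Answer: 24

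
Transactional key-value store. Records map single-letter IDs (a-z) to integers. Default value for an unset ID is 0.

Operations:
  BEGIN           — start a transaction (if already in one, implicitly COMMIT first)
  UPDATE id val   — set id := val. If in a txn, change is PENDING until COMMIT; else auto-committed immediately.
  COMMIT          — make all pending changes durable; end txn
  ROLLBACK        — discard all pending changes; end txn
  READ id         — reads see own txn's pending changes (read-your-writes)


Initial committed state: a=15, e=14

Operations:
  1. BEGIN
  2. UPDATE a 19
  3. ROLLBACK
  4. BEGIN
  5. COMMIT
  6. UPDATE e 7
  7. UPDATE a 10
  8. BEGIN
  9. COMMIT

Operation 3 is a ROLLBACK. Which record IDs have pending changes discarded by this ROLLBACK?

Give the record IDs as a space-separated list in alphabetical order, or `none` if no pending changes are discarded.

Answer: a

Derivation:
Initial committed: {a=15, e=14}
Op 1: BEGIN: in_txn=True, pending={}
Op 2: UPDATE a=19 (pending; pending now {a=19})
Op 3: ROLLBACK: discarded pending ['a']; in_txn=False
Op 4: BEGIN: in_txn=True, pending={}
Op 5: COMMIT: merged [] into committed; committed now {a=15, e=14}
Op 6: UPDATE e=7 (auto-commit; committed e=7)
Op 7: UPDATE a=10 (auto-commit; committed a=10)
Op 8: BEGIN: in_txn=True, pending={}
Op 9: COMMIT: merged [] into committed; committed now {a=10, e=7}
ROLLBACK at op 3 discards: ['a']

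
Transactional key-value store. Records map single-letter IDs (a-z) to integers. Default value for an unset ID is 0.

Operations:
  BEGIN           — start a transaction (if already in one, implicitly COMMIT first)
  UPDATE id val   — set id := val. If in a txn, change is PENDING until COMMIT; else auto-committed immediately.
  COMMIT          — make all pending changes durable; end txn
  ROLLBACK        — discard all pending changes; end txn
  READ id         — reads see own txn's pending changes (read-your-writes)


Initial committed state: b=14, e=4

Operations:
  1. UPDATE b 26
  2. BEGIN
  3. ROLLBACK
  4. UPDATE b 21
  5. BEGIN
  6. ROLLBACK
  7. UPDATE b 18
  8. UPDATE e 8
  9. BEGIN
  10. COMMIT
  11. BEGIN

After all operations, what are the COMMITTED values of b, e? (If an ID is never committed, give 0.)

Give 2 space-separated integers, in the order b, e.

Answer: 18 8

Derivation:
Initial committed: {b=14, e=4}
Op 1: UPDATE b=26 (auto-commit; committed b=26)
Op 2: BEGIN: in_txn=True, pending={}
Op 3: ROLLBACK: discarded pending []; in_txn=False
Op 4: UPDATE b=21 (auto-commit; committed b=21)
Op 5: BEGIN: in_txn=True, pending={}
Op 6: ROLLBACK: discarded pending []; in_txn=False
Op 7: UPDATE b=18 (auto-commit; committed b=18)
Op 8: UPDATE e=8 (auto-commit; committed e=8)
Op 9: BEGIN: in_txn=True, pending={}
Op 10: COMMIT: merged [] into committed; committed now {b=18, e=8}
Op 11: BEGIN: in_txn=True, pending={}
Final committed: {b=18, e=8}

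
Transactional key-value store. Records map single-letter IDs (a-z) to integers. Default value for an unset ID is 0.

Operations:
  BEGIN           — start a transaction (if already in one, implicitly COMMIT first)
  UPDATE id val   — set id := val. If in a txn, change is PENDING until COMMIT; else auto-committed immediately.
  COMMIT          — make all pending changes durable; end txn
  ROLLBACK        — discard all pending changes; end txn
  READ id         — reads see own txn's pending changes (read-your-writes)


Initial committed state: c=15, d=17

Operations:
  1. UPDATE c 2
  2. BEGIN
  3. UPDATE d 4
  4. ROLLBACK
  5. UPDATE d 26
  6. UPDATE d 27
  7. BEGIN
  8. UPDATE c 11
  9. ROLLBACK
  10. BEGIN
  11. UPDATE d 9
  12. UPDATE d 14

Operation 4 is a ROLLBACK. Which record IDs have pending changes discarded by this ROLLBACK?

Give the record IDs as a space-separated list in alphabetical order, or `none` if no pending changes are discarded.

Answer: d

Derivation:
Initial committed: {c=15, d=17}
Op 1: UPDATE c=2 (auto-commit; committed c=2)
Op 2: BEGIN: in_txn=True, pending={}
Op 3: UPDATE d=4 (pending; pending now {d=4})
Op 4: ROLLBACK: discarded pending ['d']; in_txn=False
Op 5: UPDATE d=26 (auto-commit; committed d=26)
Op 6: UPDATE d=27 (auto-commit; committed d=27)
Op 7: BEGIN: in_txn=True, pending={}
Op 8: UPDATE c=11 (pending; pending now {c=11})
Op 9: ROLLBACK: discarded pending ['c']; in_txn=False
Op 10: BEGIN: in_txn=True, pending={}
Op 11: UPDATE d=9 (pending; pending now {d=9})
Op 12: UPDATE d=14 (pending; pending now {d=14})
ROLLBACK at op 4 discards: ['d']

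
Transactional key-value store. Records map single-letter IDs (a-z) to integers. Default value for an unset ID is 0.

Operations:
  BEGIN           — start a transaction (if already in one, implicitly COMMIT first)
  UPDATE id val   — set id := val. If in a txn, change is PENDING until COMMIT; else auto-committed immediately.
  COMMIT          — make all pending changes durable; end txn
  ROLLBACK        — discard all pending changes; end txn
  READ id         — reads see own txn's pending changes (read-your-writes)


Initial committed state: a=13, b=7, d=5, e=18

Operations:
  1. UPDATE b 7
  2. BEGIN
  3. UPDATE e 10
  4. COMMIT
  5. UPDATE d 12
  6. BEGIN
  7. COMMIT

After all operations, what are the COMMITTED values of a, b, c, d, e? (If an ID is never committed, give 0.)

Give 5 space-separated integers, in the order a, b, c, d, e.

Answer: 13 7 0 12 10

Derivation:
Initial committed: {a=13, b=7, d=5, e=18}
Op 1: UPDATE b=7 (auto-commit; committed b=7)
Op 2: BEGIN: in_txn=True, pending={}
Op 3: UPDATE e=10 (pending; pending now {e=10})
Op 4: COMMIT: merged ['e'] into committed; committed now {a=13, b=7, d=5, e=10}
Op 5: UPDATE d=12 (auto-commit; committed d=12)
Op 6: BEGIN: in_txn=True, pending={}
Op 7: COMMIT: merged [] into committed; committed now {a=13, b=7, d=12, e=10}
Final committed: {a=13, b=7, d=12, e=10}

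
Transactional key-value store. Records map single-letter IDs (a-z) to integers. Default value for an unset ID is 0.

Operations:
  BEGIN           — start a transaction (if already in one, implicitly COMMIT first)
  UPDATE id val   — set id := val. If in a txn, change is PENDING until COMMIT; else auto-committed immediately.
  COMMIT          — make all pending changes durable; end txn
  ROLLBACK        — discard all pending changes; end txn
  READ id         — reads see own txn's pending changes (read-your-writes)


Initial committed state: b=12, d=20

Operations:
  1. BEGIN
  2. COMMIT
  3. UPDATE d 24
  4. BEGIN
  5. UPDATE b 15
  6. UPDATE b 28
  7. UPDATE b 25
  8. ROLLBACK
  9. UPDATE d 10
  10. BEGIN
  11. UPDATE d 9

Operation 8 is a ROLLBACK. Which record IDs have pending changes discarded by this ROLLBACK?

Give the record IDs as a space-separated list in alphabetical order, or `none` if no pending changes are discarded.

Answer: b

Derivation:
Initial committed: {b=12, d=20}
Op 1: BEGIN: in_txn=True, pending={}
Op 2: COMMIT: merged [] into committed; committed now {b=12, d=20}
Op 3: UPDATE d=24 (auto-commit; committed d=24)
Op 4: BEGIN: in_txn=True, pending={}
Op 5: UPDATE b=15 (pending; pending now {b=15})
Op 6: UPDATE b=28 (pending; pending now {b=28})
Op 7: UPDATE b=25 (pending; pending now {b=25})
Op 8: ROLLBACK: discarded pending ['b']; in_txn=False
Op 9: UPDATE d=10 (auto-commit; committed d=10)
Op 10: BEGIN: in_txn=True, pending={}
Op 11: UPDATE d=9 (pending; pending now {d=9})
ROLLBACK at op 8 discards: ['b']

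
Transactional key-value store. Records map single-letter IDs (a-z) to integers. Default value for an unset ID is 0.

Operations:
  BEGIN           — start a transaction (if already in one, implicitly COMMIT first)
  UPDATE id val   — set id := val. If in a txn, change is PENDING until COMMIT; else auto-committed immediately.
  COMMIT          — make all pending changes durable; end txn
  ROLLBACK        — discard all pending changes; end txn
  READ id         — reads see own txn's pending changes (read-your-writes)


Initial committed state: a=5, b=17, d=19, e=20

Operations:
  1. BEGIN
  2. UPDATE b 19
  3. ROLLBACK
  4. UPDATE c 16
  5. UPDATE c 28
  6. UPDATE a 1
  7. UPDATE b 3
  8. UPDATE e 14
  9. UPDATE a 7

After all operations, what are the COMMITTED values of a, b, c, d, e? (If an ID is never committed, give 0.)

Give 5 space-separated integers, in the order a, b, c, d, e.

Initial committed: {a=5, b=17, d=19, e=20}
Op 1: BEGIN: in_txn=True, pending={}
Op 2: UPDATE b=19 (pending; pending now {b=19})
Op 3: ROLLBACK: discarded pending ['b']; in_txn=False
Op 4: UPDATE c=16 (auto-commit; committed c=16)
Op 5: UPDATE c=28 (auto-commit; committed c=28)
Op 6: UPDATE a=1 (auto-commit; committed a=1)
Op 7: UPDATE b=3 (auto-commit; committed b=3)
Op 8: UPDATE e=14 (auto-commit; committed e=14)
Op 9: UPDATE a=7 (auto-commit; committed a=7)
Final committed: {a=7, b=3, c=28, d=19, e=14}

Answer: 7 3 28 19 14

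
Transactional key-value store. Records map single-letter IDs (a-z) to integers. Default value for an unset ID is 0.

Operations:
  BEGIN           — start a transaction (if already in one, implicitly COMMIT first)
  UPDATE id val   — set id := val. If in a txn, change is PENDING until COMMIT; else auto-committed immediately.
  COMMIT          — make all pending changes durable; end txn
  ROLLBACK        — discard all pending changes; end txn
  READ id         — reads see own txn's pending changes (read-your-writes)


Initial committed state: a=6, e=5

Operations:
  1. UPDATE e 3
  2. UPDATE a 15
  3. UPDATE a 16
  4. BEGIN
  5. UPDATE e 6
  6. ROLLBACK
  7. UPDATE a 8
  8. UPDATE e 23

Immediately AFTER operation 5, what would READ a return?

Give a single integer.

Initial committed: {a=6, e=5}
Op 1: UPDATE e=3 (auto-commit; committed e=3)
Op 2: UPDATE a=15 (auto-commit; committed a=15)
Op 3: UPDATE a=16 (auto-commit; committed a=16)
Op 4: BEGIN: in_txn=True, pending={}
Op 5: UPDATE e=6 (pending; pending now {e=6})
After op 5: visible(a) = 16 (pending={e=6}, committed={a=16, e=3})

Answer: 16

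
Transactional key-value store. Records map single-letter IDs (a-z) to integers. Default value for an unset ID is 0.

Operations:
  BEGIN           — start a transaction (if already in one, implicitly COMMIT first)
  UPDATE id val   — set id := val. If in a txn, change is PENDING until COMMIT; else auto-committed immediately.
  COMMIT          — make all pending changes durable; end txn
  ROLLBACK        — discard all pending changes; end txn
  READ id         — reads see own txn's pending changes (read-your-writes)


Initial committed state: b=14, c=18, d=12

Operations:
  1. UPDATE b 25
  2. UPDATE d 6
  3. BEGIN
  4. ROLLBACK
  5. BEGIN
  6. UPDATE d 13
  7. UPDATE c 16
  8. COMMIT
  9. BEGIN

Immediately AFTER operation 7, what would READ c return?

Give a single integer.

Answer: 16

Derivation:
Initial committed: {b=14, c=18, d=12}
Op 1: UPDATE b=25 (auto-commit; committed b=25)
Op 2: UPDATE d=6 (auto-commit; committed d=6)
Op 3: BEGIN: in_txn=True, pending={}
Op 4: ROLLBACK: discarded pending []; in_txn=False
Op 5: BEGIN: in_txn=True, pending={}
Op 6: UPDATE d=13 (pending; pending now {d=13})
Op 7: UPDATE c=16 (pending; pending now {c=16, d=13})
After op 7: visible(c) = 16 (pending={c=16, d=13}, committed={b=25, c=18, d=6})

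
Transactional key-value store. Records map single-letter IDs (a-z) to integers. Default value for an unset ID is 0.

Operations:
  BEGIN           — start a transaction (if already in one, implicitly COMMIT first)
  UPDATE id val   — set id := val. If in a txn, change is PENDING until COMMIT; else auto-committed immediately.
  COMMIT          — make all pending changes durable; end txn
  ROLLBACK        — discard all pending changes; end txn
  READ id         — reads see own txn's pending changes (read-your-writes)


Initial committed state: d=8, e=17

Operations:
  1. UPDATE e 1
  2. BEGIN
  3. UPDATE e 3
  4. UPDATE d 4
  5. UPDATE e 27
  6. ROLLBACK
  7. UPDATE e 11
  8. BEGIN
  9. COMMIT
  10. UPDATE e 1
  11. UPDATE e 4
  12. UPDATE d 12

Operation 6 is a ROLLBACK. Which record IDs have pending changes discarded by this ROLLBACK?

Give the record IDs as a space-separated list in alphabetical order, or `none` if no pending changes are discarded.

Answer: d e

Derivation:
Initial committed: {d=8, e=17}
Op 1: UPDATE e=1 (auto-commit; committed e=1)
Op 2: BEGIN: in_txn=True, pending={}
Op 3: UPDATE e=3 (pending; pending now {e=3})
Op 4: UPDATE d=4 (pending; pending now {d=4, e=3})
Op 5: UPDATE e=27 (pending; pending now {d=4, e=27})
Op 6: ROLLBACK: discarded pending ['d', 'e']; in_txn=False
Op 7: UPDATE e=11 (auto-commit; committed e=11)
Op 8: BEGIN: in_txn=True, pending={}
Op 9: COMMIT: merged [] into committed; committed now {d=8, e=11}
Op 10: UPDATE e=1 (auto-commit; committed e=1)
Op 11: UPDATE e=4 (auto-commit; committed e=4)
Op 12: UPDATE d=12 (auto-commit; committed d=12)
ROLLBACK at op 6 discards: ['d', 'e']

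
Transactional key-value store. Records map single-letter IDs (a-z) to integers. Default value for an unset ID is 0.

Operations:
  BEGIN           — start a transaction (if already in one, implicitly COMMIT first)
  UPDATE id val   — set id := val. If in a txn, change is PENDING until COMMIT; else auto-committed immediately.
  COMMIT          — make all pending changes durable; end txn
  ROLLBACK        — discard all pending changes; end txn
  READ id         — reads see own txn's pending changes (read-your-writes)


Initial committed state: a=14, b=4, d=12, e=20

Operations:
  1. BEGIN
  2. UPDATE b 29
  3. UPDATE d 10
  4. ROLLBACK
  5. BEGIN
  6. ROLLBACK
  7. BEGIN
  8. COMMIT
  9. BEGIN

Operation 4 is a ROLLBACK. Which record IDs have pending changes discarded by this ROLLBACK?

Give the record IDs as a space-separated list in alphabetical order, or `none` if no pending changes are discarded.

Initial committed: {a=14, b=4, d=12, e=20}
Op 1: BEGIN: in_txn=True, pending={}
Op 2: UPDATE b=29 (pending; pending now {b=29})
Op 3: UPDATE d=10 (pending; pending now {b=29, d=10})
Op 4: ROLLBACK: discarded pending ['b', 'd']; in_txn=False
Op 5: BEGIN: in_txn=True, pending={}
Op 6: ROLLBACK: discarded pending []; in_txn=False
Op 7: BEGIN: in_txn=True, pending={}
Op 8: COMMIT: merged [] into committed; committed now {a=14, b=4, d=12, e=20}
Op 9: BEGIN: in_txn=True, pending={}
ROLLBACK at op 4 discards: ['b', 'd']

Answer: b d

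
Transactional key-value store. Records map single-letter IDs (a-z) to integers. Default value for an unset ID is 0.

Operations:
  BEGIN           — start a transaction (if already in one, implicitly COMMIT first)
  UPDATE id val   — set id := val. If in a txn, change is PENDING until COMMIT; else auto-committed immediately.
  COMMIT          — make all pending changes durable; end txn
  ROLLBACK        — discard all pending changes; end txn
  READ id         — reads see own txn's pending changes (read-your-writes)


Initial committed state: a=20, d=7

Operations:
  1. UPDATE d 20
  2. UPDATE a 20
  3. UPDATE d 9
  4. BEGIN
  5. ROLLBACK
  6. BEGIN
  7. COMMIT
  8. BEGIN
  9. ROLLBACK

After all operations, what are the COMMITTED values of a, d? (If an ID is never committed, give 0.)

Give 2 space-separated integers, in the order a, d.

Initial committed: {a=20, d=7}
Op 1: UPDATE d=20 (auto-commit; committed d=20)
Op 2: UPDATE a=20 (auto-commit; committed a=20)
Op 3: UPDATE d=9 (auto-commit; committed d=9)
Op 4: BEGIN: in_txn=True, pending={}
Op 5: ROLLBACK: discarded pending []; in_txn=False
Op 6: BEGIN: in_txn=True, pending={}
Op 7: COMMIT: merged [] into committed; committed now {a=20, d=9}
Op 8: BEGIN: in_txn=True, pending={}
Op 9: ROLLBACK: discarded pending []; in_txn=False
Final committed: {a=20, d=9}

Answer: 20 9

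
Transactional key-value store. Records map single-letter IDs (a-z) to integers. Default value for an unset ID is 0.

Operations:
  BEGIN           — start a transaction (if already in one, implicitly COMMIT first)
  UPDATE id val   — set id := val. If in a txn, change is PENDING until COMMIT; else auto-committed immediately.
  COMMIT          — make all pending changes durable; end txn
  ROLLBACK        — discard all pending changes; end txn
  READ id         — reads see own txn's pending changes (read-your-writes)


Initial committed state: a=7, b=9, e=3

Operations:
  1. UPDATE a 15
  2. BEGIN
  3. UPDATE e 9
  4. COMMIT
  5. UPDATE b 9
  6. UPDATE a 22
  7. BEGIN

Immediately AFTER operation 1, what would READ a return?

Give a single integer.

Answer: 15

Derivation:
Initial committed: {a=7, b=9, e=3}
Op 1: UPDATE a=15 (auto-commit; committed a=15)
After op 1: visible(a) = 15 (pending={}, committed={a=15, b=9, e=3})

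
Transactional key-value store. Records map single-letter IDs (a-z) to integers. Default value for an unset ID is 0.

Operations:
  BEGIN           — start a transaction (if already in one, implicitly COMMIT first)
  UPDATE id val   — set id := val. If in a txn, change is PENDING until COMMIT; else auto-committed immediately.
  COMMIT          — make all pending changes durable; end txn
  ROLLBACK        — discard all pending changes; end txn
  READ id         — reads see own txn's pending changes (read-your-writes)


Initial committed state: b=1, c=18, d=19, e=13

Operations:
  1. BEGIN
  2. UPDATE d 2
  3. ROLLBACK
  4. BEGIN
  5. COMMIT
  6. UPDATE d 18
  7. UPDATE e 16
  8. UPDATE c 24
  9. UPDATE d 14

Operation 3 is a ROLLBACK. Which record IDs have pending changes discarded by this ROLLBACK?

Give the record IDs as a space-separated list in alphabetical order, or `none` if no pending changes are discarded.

Initial committed: {b=1, c=18, d=19, e=13}
Op 1: BEGIN: in_txn=True, pending={}
Op 2: UPDATE d=2 (pending; pending now {d=2})
Op 3: ROLLBACK: discarded pending ['d']; in_txn=False
Op 4: BEGIN: in_txn=True, pending={}
Op 5: COMMIT: merged [] into committed; committed now {b=1, c=18, d=19, e=13}
Op 6: UPDATE d=18 (auto-commit; committed d=18)
Op 7: UPDATE e=16 (auto-commit; committed e=16)
Op 8: UPDATE c=24 (auto-commit; committed c=24)
Op 9: UPDATE d=14 (auto-commit; committed d=14)
ROLLBACK at op 3 discards: ['d']

Answer: d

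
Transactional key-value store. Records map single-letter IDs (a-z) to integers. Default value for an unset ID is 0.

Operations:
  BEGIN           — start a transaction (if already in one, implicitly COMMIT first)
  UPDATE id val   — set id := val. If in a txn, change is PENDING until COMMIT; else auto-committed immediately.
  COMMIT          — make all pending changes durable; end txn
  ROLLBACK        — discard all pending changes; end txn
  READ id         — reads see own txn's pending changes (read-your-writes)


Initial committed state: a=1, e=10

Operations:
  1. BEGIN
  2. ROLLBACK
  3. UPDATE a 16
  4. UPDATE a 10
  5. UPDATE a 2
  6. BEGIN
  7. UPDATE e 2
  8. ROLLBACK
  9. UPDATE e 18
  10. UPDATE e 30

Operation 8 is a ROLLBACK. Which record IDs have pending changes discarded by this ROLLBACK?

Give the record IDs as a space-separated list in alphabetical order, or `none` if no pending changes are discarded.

Answer: e

Derivation:
Initial committed: {a=1, e=10}
Op 1: BEGIN: in_txn=True, pending={}
Op 2: ROLLBACK: discarded pending []; in_txn=False
Op 3: UPDATE a=16 (auto-commit; committed a=16)
Op 4: UPDATE a=10 (auto-commit; committed a=10)
Op 5: UPDATE a=2 (auto-commit; committed a=2)
Op 6: BEGIN: in_txn=True, pending={}
Op 7: UPDATE e=2 (pending; pending now {e=2})
Op 8: ROLLBACK: discarded pending ['e']; in_txn=False
Op 9: UPDATE e=18 (auto-commit; committed e=18)
Op 10: UPDATE e=30 (auto-commit; committed e=30)
ROLLBACK at op 8 discards: ['e']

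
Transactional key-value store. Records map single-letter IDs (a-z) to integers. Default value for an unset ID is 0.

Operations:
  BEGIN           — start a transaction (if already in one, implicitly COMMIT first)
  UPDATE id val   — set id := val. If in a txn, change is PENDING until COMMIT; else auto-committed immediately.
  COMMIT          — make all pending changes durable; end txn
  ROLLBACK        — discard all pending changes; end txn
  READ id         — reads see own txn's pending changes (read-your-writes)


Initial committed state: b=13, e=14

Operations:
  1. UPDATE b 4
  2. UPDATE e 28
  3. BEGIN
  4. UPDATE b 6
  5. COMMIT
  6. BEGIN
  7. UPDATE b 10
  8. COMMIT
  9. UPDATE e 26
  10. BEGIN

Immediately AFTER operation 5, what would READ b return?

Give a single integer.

Initial committed: {b=13, e=14}
Op 1: UPDATE b=4 (auto-commit; committed b=4)
Op 2: UPDATE e=28 (auto-commit; committed e=28)
Op 3: BEGIN: in_txn=True, pending={}
Op 4: UPDATE b=6 (pending; pending now {b=6})
Op 5: COMMIT: merged ['b'] into committed; committed now {b=6, e=28}
After op 5: visible(b) = 6 (pending={}, committed={b=6, e=28})

Answer: 6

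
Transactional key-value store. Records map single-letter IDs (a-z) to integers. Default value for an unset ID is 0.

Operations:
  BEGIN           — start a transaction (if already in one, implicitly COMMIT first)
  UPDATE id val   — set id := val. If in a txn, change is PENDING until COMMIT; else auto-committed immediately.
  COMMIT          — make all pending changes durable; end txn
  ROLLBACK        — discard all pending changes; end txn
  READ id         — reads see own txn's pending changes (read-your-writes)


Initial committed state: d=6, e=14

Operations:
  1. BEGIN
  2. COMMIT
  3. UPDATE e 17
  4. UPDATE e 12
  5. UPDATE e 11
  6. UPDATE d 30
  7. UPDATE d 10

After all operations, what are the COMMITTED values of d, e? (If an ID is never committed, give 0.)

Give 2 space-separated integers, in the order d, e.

Initial committed: {d=6, e=14}
Op 1: BEGIN: in_txn=True, pending={}
Op 2: COMMIT: merged [] into committed; committed now {d=6, e=14}
Op 3: UPDATE e=17 (auto-commit; committed e=17)
Op 4: UPDATE e=12 (auto-commit; committed e=12)
Op 5: UPDATE e=11 (auto-commit; committed e=11)
Op 6: UPDATE d=30 (auto-commit; committed d=30)
Op 7: UPDATE d=10 (auto-commit; committed d=10)
Final committed: {d=10, e=11}

Answer: 10 11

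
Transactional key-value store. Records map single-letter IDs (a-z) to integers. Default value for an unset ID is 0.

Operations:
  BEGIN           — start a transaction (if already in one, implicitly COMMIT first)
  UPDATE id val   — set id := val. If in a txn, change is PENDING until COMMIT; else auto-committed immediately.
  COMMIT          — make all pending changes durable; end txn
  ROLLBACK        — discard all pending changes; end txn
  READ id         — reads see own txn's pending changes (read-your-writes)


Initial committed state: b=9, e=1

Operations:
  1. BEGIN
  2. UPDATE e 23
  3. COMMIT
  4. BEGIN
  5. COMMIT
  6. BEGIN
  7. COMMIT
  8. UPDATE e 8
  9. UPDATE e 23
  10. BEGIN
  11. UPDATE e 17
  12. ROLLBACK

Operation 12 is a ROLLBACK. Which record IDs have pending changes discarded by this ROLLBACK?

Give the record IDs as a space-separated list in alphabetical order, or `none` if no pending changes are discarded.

Initial committed: {b=9, e=1}
Op 1: BEGIN: in_txn=True, pending={}
Op 2: UPDATE e=23 (pending; pending now {e=23})
Op 3: COMMIT: merged ['e'] into committed; committed now {b=9, e=23}
Op 4: BEGIN: in_txn=True, pending={}
Op 5: COMMIT: merged [] into committed; committed now {b=9, e=23}
Op 6: BEGIN: in_txn=True, pending={}
Op 7: COMMIT: merged [] into committed; committed now {b=9, e=23}
Op 8: UPDATE e=8 (auto-commit; committed e=8)
Op 9: UPDATE e=23 (auto-commit; committed e=23)
Op 10: BEGIN: in_txn=True, pending={}
Op 11: UPDATE e=17 (pending; pending now {e=17})
Op 12: ROLLBACK: discarded pending ['e']; in_txn=False
ROLLBACK at op 12 discards: ['e']

Answer: e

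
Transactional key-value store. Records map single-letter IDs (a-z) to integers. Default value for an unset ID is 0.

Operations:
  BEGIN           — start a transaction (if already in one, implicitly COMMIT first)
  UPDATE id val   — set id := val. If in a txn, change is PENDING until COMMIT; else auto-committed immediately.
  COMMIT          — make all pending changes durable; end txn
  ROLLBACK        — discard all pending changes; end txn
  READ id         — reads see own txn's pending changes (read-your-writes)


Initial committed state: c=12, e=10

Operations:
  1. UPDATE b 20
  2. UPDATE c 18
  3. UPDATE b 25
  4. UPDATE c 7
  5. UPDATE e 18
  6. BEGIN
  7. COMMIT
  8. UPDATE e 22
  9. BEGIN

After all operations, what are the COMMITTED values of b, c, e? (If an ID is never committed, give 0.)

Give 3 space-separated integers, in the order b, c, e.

Answer: 25 7 22

Derivation:
Initial committed: {c=12, e=10}
Op 1: UPDATE b=20 (auto-commit; committed b=20)
Op 2: UPDATE c=18 (auto-commit; committed c=18)
Op 3: UPDATE b=25 (auto-commit; committed b=25)
Op 4: UPDATE c=7 (auto-commit; committed c=7)
Op 5: UPDATE e=18 (auto-commit; committed e=18)
Op 6: BEGIN: in_txn=True, pending={}
Op 7: COMMIT: merged [] into committed; committed now {b=25, c=7, e=18}
Op 8: UPDATE e=22 (auto-commit; committed e=22)
Op 9: BEGIN: in_txn=True, pending={}
Final committed: {b=25, c=7, e=22}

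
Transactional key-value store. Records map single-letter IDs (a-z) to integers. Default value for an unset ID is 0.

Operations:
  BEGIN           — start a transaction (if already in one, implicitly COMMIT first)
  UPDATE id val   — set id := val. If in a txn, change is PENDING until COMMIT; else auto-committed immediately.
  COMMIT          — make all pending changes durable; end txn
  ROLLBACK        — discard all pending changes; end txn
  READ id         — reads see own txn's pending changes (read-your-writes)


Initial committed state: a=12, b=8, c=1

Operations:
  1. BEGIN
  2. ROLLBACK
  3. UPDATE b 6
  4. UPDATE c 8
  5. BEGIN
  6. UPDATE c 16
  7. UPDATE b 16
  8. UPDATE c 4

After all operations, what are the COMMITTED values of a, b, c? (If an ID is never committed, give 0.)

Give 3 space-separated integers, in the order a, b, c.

Answer: 12 6 8

Derivation:
Initial committed: {a=12, b=8, c=1}
Op 1: BEGIN: in_txn=True, pending={}
Op 2: ROLLBACK: discarded pending []; in_txn=False
Op 3: UPDATE b=6 (auto-commit; committed b=6)
Op 4: UPDATE c=8 (auto-commit; committed c=8)
Op 5: BEGIN: in_txn=True, pending={}
Op 6: UPDATE c=16 (pending; pending now {c=16})
Op 7: UPDATE b=16 (pending; pending now {b=16, c=16})
Op 8: UPDATE c=4 (pending; pending now {b=16, c=4})
Final committed: {a=12, b=6, c=8}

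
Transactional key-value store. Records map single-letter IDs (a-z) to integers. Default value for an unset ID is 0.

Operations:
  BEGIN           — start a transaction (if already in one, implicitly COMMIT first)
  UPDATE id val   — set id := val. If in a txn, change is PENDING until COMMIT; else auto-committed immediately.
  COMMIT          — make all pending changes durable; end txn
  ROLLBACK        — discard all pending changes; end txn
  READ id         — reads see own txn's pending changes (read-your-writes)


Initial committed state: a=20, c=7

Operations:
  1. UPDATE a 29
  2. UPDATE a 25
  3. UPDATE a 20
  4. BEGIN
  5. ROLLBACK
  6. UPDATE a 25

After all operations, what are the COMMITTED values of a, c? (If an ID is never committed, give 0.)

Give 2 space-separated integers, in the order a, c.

Initial committed: {a=20, c=7}
Op 1: UPDATE a=29 (auto-commit; committed a=29)
Op 2: UPDATE a=25 (auto-commit; committed a=25)
Op 3: UPDATE a=20 (auto-commit; committed a=20)
Op 4: BEGIN: in_txn=True, pending={}
Op 5: ROLLBACK: discarded pending []; in_txn=False
Op 6: UPDATE a=25 (auto-commit; committed a=25)
Final committed: {a=25, c=7}

Answer: 25 7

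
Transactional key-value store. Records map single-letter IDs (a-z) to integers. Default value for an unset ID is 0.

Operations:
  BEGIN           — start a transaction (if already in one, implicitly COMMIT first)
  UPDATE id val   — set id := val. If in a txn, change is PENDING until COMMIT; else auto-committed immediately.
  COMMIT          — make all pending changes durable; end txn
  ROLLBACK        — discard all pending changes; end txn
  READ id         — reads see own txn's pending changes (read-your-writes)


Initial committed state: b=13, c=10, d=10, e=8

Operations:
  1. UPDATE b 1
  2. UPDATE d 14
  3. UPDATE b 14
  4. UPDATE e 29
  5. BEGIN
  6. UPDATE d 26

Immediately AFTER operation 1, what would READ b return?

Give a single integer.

Answer: 1

Derivation:
Initial committed: {b=13, c=10, d=10, e=8}
Op 1: UPDATE b=1 (auto-commit; committed b=1)
After op 1: visible(b) = 1 (pending={}, committed={b=1, c=10, d=10, e=8})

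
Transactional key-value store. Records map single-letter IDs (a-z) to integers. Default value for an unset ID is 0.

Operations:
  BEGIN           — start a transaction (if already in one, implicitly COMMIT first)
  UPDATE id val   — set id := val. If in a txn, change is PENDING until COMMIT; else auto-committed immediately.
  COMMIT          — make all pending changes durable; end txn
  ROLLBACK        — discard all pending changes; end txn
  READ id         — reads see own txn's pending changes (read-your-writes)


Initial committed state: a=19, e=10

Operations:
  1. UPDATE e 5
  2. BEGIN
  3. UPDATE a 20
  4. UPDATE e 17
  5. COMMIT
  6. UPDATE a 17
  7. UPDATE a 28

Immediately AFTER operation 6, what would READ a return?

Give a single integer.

Initial committed: {a=19, e=10}
Op 1: UPDATE e=5 (auto-commit; committed e=5)
Op 2: BEGIN: in_txn=True, pending={}
Op 3: UPDATE a=20 (pending; pending now {a=20})
Op 4: UPDATE e=17 (pending; pending now {a=20, e=17})
Op 5: COMMIT: merged ['a', 'e'] into committed; committed now {a=20, e=17}
Op 6: UPDATE a=17 (auto-commit; committed a=17)
After op 6: visible(a) = 17 (pending={}, committed={a=17, e=17})

Answer: 17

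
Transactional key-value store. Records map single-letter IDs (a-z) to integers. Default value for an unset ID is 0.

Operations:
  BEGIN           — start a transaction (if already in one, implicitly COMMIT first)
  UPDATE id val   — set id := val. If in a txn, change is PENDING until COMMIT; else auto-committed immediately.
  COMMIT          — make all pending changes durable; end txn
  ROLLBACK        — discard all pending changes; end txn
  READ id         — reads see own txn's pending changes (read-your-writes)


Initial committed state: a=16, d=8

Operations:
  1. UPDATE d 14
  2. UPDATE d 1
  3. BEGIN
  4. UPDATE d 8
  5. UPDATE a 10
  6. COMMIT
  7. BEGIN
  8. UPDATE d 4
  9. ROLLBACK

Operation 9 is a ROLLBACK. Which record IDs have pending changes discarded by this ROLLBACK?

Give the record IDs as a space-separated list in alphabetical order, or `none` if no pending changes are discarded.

Initial committed: {a=16, d=8}
Op 1: UPDATE d=14 (auto-commit; committed d=14)
Op 2: UPDATE d=1 (auto-commit; committed d=1)
Op 3: BEGIN: in_txn=True, pending={}
Op 4: UPDATE d=8 (pending; pending now {d=8})
Op 5: UPDATE a=10 (pending; pending now {a=10, d=8})
Op 6: COMMIT: merged ['a', 'd'] into committed; committed now {a=10, d=8}
Op 7: BEGIN: in_txn=True, pending={}
Op 8: UPDATE d=4 (pending; pending now {d=4})
Op 9: ROLLBACK: discarded pending ['d']; in_txn=False
ROLLBACK at op 9 discards: ['d']

Answer: d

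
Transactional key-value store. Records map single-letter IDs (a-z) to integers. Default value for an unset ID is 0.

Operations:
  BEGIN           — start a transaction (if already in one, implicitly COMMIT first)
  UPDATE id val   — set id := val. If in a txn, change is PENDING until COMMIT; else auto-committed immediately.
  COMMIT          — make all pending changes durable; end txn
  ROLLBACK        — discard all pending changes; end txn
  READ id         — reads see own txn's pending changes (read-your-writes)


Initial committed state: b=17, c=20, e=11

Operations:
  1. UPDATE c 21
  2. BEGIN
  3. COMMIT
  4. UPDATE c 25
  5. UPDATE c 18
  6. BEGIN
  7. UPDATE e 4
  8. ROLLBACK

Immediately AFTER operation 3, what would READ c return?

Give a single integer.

Answer: 21

Derivation:
Initial committed: {b=17, c=20, e=11}
Op 1: UPDATE c=21 (auto-commit; committed c=21)
Op 2: BEGIN: in_txn=True, pending={}
Op 3: COMMIT: merged [] into committed; committed now {b=17, c=21, e=11}
After op 3: visible(c) = 21 (pending={}, committed={b=17, c=21, e=11})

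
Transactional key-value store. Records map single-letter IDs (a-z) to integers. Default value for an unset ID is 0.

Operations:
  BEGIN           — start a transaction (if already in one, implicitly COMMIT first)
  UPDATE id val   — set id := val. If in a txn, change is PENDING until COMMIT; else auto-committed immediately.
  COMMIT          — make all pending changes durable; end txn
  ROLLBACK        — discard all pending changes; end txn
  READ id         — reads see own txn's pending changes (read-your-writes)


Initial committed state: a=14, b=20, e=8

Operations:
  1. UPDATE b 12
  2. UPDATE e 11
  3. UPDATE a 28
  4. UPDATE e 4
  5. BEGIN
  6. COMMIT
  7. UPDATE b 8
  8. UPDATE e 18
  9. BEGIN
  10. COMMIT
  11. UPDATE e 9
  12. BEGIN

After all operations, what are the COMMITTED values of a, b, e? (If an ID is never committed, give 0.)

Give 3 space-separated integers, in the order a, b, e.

Answer: 28 8 9

Derivation:
Initial committed: {a=14, b=20, e=8}
Op 1: UPDATE b=12 (auto-commit; committed b=12)
Op 2: UPDATE e=11 (auto-commit; committed e=11)
Op 3: UPDATE a=28 (auto-commit; committed a=28)
Op 4: UPDATE e=4 (auto-commit; committed e=4)
Op 5: BEGIN: in_txn=True, pending={}
Op 6: COMMIT: merged [] into committed; committed now {a=28, b=12, e=4}
Op 7: UPDATE b=8 (auto-commit; committed b=8)
Op 8: UPDATE e=18 (auto-commit; committed e=18)
Op 9: BEGIN: in_txn=True, pending={}
Op 10: COMMIT: merged [] into committed; committed now {a=28, b=8, e=18}
Op 11: UPDATE e=9 (auto-commit; committed e=9)
Op 12: BEGIN: in_txn=True, pending={}
Final committed: {a=28, b=8, e=9}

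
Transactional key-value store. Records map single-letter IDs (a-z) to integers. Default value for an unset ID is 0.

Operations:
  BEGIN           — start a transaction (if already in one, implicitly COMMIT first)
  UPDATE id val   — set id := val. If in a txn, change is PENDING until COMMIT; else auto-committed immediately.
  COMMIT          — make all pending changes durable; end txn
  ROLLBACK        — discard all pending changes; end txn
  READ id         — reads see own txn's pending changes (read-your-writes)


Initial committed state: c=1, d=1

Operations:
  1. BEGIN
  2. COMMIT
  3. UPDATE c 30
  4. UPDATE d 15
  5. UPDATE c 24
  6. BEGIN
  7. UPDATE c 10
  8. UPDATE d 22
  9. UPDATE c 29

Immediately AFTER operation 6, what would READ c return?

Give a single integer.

Answer: 24

Derivation:
Initial committed: {c=1, d=1}
Op 1: BEGIN: in_txn=True, pending={}
Op 2: COMMIT: merged [] into committed; committed now {c=1, d=1}
Op 3: UPDATE c=30 (auto-commit; committed c=30)
Op 4: UPDATE d=15 (auto-commit; committed d=15)
Op 5: UPDATE c=24 (auto-commit; committed c=24)
Op 6: BEGIN: in_txn=True, pending={}
After op 6: visible(c) = 24 (pending={}, committed={c=24, d=15})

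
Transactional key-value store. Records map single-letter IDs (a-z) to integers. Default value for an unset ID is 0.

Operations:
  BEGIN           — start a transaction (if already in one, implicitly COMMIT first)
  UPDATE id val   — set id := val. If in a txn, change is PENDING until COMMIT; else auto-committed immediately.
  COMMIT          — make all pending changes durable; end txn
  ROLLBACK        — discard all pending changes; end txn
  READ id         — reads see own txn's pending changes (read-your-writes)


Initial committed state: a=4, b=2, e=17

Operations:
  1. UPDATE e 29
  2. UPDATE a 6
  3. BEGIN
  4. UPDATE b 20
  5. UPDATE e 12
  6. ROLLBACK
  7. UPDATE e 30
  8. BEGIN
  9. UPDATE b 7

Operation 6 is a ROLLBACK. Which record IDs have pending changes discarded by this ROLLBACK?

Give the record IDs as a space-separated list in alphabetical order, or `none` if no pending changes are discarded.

Initial committed: {a=4, b=2, e=17}
Op 1: UPDATE e=29 (auto-commit; committed e=29)
Op 2: UPDATE a=6 (auto-commit; committed a=6)
Op 3: BEGIN: in_txn=True, pending={}
Op 4: UPDATE b=20 (pending; pending now {b=20})
Op 5: UPDATE e=12 (pending; pending now {b=20, e=12})
Op 6: ROLLBACK: discarded pending ['b', 'e']; in_txn=False
Op 7: UPDATE e=30 (auto-commit; committed e=30)
Op 8: BEGIN: in_txn=True, pending={}
Op 9: UPDATE b=7 (pending; pending now {b=7})
ROLLBACK at op 6 discards: ['b', 'e']

Answer: b e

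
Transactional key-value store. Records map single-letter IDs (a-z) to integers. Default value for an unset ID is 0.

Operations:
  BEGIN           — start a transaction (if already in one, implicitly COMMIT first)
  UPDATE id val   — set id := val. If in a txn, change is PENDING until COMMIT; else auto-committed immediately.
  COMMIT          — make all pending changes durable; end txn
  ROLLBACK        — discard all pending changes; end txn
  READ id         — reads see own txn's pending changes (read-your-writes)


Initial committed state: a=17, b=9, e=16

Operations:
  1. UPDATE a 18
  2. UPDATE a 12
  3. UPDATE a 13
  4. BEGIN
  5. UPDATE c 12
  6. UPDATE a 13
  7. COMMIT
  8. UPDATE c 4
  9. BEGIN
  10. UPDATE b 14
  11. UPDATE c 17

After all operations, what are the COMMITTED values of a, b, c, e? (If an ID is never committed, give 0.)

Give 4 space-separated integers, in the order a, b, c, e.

Answer: 13 9 4 16

Derivation:
Initial committed: {a=17, b=9, e=16}
Op 1: UPDATE a=18 (auto-commit; committed a=18)
Op 2: UPDATE a=12 (auto-commit; committed a=12)
Op 3: UPDATE a=13 (auto-commit; committed a=13)
Op 4: BEGIN: in_txn=True, pending={}
Op 5: UPDATE c=12 (pending; pending now {c=12})
Op 6: UPDATE a=13 (pending; pending now {a=13, c=12})
Op 7: COMMIT: merged ['a', 'c'] into committed; committed now {a=13, b=9, c=12, e=16}
Op 8: UPDATE c=4 (auto-commit; committed c=4)
Op 9: BEGIN: in_txn=True, pending={}
Op 10: UPDATE b=14 (pending; pending now {b=14})
Op 11: UPDATE c=17 (pending; pending now {b=14, c=17})
Final committed: {a=13, b=9, c=4, e=16}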